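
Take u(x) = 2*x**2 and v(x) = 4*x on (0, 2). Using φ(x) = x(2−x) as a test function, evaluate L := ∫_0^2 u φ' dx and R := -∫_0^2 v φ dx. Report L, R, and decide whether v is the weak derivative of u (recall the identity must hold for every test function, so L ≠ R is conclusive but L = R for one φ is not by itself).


LHS = -16/3, RHS = -16/3. Yes, v = u' weakly.

u(x) = 2*x**2, classical derivative u'(x) = 4*x.
φ(x) = x(2−x), so φ'(x) = 2 - 2*x.
Note φ(0) = φ(2) = 0, so the boundary term u·φ vanishes.
LHS = ∫_0^2 u(x) φ'(x) dx = ∫_0^2 (-4*x^3 + 4*x^2) dx. Term by term:
  ∫_0^2 -4*x^3 dx = -16;  ∫_0^2 4*x^2 dx = 32/3.
Sum: -16 + 32/3 = -16/3.
So LHS = -16/3.
∫_0^2 v(x) φ(x) dx = ∫_0^2 (-4*x^3 + 8*x^2) dx. Term by term:
  ∫_0^2 -4*x^3 dx = -16;  ∫_0^2 8*x^2 dx = 64/3.
Sum: -16 + 64/3 = 16/3.
So RHS = -∫_0^2 v(x) φ(x) dx = -16/3.
LHS = RHS, so the identity holds for this test φ.
Moreover u is smooth here and v(x) = u'(x) = 4*x pointwise, so the identity holds for every test function. Hence v is the weak derivative of u.


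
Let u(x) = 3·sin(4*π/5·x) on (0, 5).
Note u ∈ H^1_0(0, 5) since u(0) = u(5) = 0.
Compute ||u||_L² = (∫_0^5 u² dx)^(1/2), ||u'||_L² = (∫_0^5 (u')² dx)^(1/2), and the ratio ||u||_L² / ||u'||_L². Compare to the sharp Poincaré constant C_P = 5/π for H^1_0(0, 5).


||u||_L² / ||u'||_L² = 5/(4*π) < C_P = 5/π.

u(x) = 3·sin(4*π/5·x), so u'(x) = 12*π*cos(4*π*x/5)/5.
Writing u(x) = A·sin(kπx/L) with A = 3 and k = 4, use ∫_0^L sin²(kπx/L) dx = L/2 and ∫_0^L cos²(kπx/L) dx = L/2.
u² = 9·sin²(4*π/5·x) and (u')² = 144*π^2/25·cos²(4*π/5·x), and each of sin², cos² integrates to L/2 = 5/2 over (0, 5).
∫_0^5 u² dx = 45/2, so ||u||_L² = 3*sqrt(10)/2.
∫_0^5 (u')² dx = 72*π^2/5, so ||u'||_L² = 6*sqrt(10)*π/5.
Ratio ||u||_L² / ||u'||_L² = 5/(4*π).
Sharp Poincaré constant on H^1_0(0, 5) is C_P = L/π = 5/π, achieved by sin(π/5·x).
This is the k = 4 harmonic; the ratio L/(kπ) is strictly less than C_P = L/π, consistent with the sharp inequality ||u||_L² ≤ C_P ||u'||_L².


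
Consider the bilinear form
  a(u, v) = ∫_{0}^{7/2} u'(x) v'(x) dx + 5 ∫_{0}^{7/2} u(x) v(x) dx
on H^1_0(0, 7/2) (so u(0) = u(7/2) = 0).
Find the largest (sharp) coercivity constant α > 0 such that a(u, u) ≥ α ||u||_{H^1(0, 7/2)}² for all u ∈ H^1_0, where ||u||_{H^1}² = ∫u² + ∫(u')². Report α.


α = 1

Coercivity of a(·,·) on H^1_0(0, 7/2) means a(u, u) ≥ α ||u||_{H^1}² for every u ∈ H^1_0.
The interval has length L = 7/2, and Poincaré/coercivity depend only on L. Here a(u, u) = ∫(u')² + (5)·∫u².
Here c = 5 ≥ 1, so a(u,u) = ∫(u')² + c∫u² ≥ ∫(u')² + ∫u² = ||u||_{H^1}², i.e. α = 1 works. No larger α is possible: a(u,u) ≥ α||u||_{H^1}² means (1−α)∫(u')² ≥ (α−c)∫u², and for the modes u_n = sin(nπ(x−x₀)/L) (x₀ the left endpoint) one has ∫u_n²/∫(u_n')² = (L/(nπ))² → 0, so a(u_n,u_n)/||u_n||_{H^1}² → 1. Hence the optimal constant is α = 1.
Therefore α = 1.


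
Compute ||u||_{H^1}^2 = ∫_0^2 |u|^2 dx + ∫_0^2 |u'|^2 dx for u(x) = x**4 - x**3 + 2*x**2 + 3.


||u||_{H^1}^2 = 16978/45

The H^1 norm (squared) on an interval (0, L) is
  ||u||_{H^1}^2 = ∫_0^L u(x)^2 dx + ∫_0^L u'(x)^2 dx.
Compute u'(x) = 4*x**3 - 3*x**2 + 4*x.
Then u(x)^2 = x**8 - 2*x**7 + 5*x**6 - 4*x**5 + 10*x**4 - 6*x**3 + 12*x**2 + 9 and u'(x)^2 = 16*x**6 - 24*x**5 + 41*x**4 - 24*x**3 + 16*x**2.
Integrate each monomial from 0 to 2 using ∫_0^2 c·x^n dx = c·2^(n+1)/(n+1):
  ∫_0^2 u(x)^2 dx = ∫_0^2 (x^8 - 2*x^7 + 5*x^6 - 4*x^5 + 10*x^4 - 6*x^3 + 12*x^2 + 9) dx. Term by term:
    ∫_0^2 x^8 dx = 512/9;  ∫_0^2 -2*x^7 dx = -64;  ∫_0^2 5*x^6 dx = 640/7;
    ∫_0^2 -4*x^5 dx = -128/3;  ∫_0^2 10*x^4 dx = 64;  ∫_0^2 -6*x^3 dx = -24;
    ∫_0^2 12*x^2 dx = 32;  ∫_0^2 9 dx = 18.
  Sum: 512/9 − 64 + 640/7 − 128/3 + 64 − 24 + 32 + 18 = 8294/63.
  ∫_0^2 u'(x)^2 dx = ∫_0^2 (16*x^6 - 24*x^5 + 41*x^4 - 24*x^3 + 16*x^2) dx. Term by term:
    ∫_0^2 16*x^6 dx = 2048/7;  ∫_0^2 -24*x^5 dx = -256;  ∫_0^2 41*x^4 dx = 1312/5;
    ∫_0^2 -24*x^3 dx = -96;  ∫_0^2 16*x^2 dx = 128/3.
  Sum: 2048/7 − 256 + 1312/5 − 96 + 128/3 = 25792/105.
Adding: ||u||_{H^1}^2 = 8294/63 + 25792/105 = 16978/45.


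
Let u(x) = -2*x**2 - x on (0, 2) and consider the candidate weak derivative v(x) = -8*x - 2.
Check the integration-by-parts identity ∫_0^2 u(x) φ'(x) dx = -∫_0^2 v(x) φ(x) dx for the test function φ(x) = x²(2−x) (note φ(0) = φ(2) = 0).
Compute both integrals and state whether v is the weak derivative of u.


LHS = 116/15, RHS = 232/15. No, v is not the weak derivative of u.

u(x) = -2*x**2 - x, classical derivative u'(x) = -4*x - 1.
φ(x) = x²(2−x), so φ'(x) = x*(4 - 3*x).
Note φ(0) = φ(2) = 0, so the boundary term u·φ vanishes.
LHS = ∫_0^2 u(x) φ'(x) dx = ∫_0^2 (6*x^4 - 5*x^3 - 4*x^2) dx. Term by term:
  ∫_0^2 6*x^4 dx = 192/5;  ∫_0^2 -5*x^3 dx = -20;  ∫_0^2 -4*x^2 dx = -32/3.
Sum: 192/5 − 20 − 32/3 = 116/15.
So LHS = 116/15.
∫_0^2 v(x) φ(x) dx = ∫_0^2 (8*x^4 - 14*x^3 - 4*x^2) dx. Term by term:
  ∫_0^2 8*x^4 dx = 256/5;  ∫_0^2 -14*x^3 dx = -56;  ∫_0^2 -4*x^2 dx = -32/3.
Sum: 256/5 − 56 − 32/3 = -232/15.
So RHS = -∫_0^2 v(x) φ(x) dx = 232/15.
LHS − RHS = -116/15 ≠ 0, so the identity fails.
(For a valid weak derivative the identity must hold for EVERY test function, in particular this one. The failure shows v is NOT the weak derivative of u.)
Correct weak derivative would be u'(x) = -4*x - 1.


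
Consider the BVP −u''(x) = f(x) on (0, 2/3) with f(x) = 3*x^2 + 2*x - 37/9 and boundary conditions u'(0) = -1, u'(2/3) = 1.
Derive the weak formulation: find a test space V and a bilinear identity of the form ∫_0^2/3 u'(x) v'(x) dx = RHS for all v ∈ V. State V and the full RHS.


V = H^1(0, 2/3) (v unrestricted at boundary; u is determined up to an additive constant); weak form: ∫_0^2/3 u'v' dx = ∫_0^2/3 (3*x^2 + 2*x - 37/9) v dx + v(2/3) + v(0) for all v ∈ V.

Multiply both sides by a test function v and integrate from 0 to 2/3:
  ∫_0^2/3 −u''(x) v(x) dx = ∫_0^2/3 f(x) v(x) dx.
Integrate the LHS by parts once:
  ∫_0^2/3 −u'' v dx = −[u'(x) v(x)]_0^2/3 + ∫_0^2/3 u'(x) v'(x) dx.
Thus ∫_0^2/3 u'(x) v'(x) dx = ∫_0^2/3 f(x) v(x) dx + [u'(x) v(x)]_0^2/3.
Choose V so that boundary terms are either known or forced to vanish.
u has inhomogeneous Neumann u'(0) = -1, u'(2/3) = 1. [u' v]_0^2/3 = (1)·v(2/3) − (-1)·v(0) = v(2/3) + v(0). Take V = H^1(0, 2/3); boundary term becomes part of RHS.
Weak formulation: find u (satisfying any essential BC) such that ∫_0^2/3 u'(x) v'(x) dx = ∫_0^2/3 f v dx + v(2/3) + v(0) for all v ∈ V (Neumann data are natural BCs: they enter the RHS as boundary terms).
Substituting f(x) = 3*x^2 + 2*x - 37/9, the right-hand side is ∫_0^2/3 (3*x^2 + 2*x - 37/9) v dx + v(2/3) + v(0).
Compatibility check (pure Neumann): taking v ≡ 1 ∈ V gives 0 = ∫_0^2/3 f dx + (1) − (-1), i.e. ∫_0^2/3 f dx must equal u'(0) − u'(2/3) = -2. Indeed ∫_0^2/3 (3*x^2 + 2*x - 37/9) dx = -2, so the data are compatible. The solution is then unique only up to an additive constant (fix it e.g. by requiring ∫_0^2/3 u dx = 0).


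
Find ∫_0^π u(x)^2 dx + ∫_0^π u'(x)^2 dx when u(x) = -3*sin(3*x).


||u||_{H^1(0,π)}^2 = 45*π

u'(x) = -9*cos(3*x).
Expand u² and (u')² and integrate term by term on (0, π), using: for integers n ≥ 1, ∫_0^π sin²(nx) dx = ∫_0^π cos²(nx) dx = π/2; for n ≠ n', ∫_0^π sin(nx)sin(n'x) dx = ∫_0^π cos(nx)cos(n'x) dx = 0; and by product-to-sum, ∫_0^π sin(nx)cos(n'x) dx = ½∫_0^π [sin((n+n')x) + sin((n−n')x)] dx, which is 0 when n+n' is even and 2n/(n²−n'²) when n+n' is odd (it need not vanish on (0, π)).
  u² squared terms: (-3)²·∫sin(3x)² dx = 9·π/2 = 9*π/2.
  So ∫_0^π u² dx = 9*π/2.
  (u')² squared terms: (-9)²·∫cos(3x)² dx = 81·π/2 = 81*π/2.
  So ∫_0^π (u')² dx = 81*π/2.
||u||_{H^1}^2 = (9*π/2) + (81*π/2) = 45*π.


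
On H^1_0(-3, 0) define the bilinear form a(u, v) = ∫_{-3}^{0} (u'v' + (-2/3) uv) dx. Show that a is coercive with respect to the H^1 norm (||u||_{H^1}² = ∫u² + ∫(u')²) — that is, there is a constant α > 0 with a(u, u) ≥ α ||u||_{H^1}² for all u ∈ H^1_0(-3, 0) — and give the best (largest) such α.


α = (-6 + π^2)/(9 + π^2)

Coercivity of a(·,·) on H^1_0(-3, 0) means a(u, u) ≥ α ||u||_{H^1}² for every u ∈ H^1_0.
The interval has length L = 3, and Poincaré/coercivity depend only on L. Here a(u, u) = ∫(u')² + (-2/3)·∫u².
Here c = -2/3 < 0 with |c| < (π/L)² = π^2/9, so coercivity still holds. The condition a(u,u) ≥ α||u||_{H^1}² reads (1−α)∫(u')² ≥ (α−c)∫u². Any admissible α is ≤ 1 (rapidly oscillating u have ∫u²/∫(u')² → 0), and α = 1 would force 0 ≥ (1−c)∫u², impossible since c < 1; so 1−α > 0. By the sharp Poincaré inequality on H^1_0 of an interval of length L, ∫(u')² ≥ (π/L)²∫u² with equality for the first sine mode sin(π(x−x₀)/L) (x₀ the left endpoint), so the inequality holds for all u iff (1−α)(π/L)² ≥ α − c, i.e. α ≤ ((π/L)² + c)/((π/L)² + 1) = (1 + c(L/π)²)/(1 + (L/π)²). (Direct route, valid since c ≤ 0: Poincaré gives c∫u² ≥ c(L/π)²∫(u')², so a(u,u) ≥ (1 + c(L/π)²)∫(u')², while ||u||_{H^1}² ≤ (1 + (L/π)²)∫(u')²; dividing yields the same α.) With (π/L)² = π^2/9 and c = -2/3, the largest admissible constant is α = ((π/L)² + c)/((π/L)² + 1).
Simplifying, α = (-6 + π^2)/(9 + π^2).


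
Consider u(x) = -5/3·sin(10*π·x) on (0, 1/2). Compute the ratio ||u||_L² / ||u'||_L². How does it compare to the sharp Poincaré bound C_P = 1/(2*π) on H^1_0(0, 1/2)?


||u||_L² / ||u'||_L² = 1/(10*π) < C_P = 1/(2*π).

u(x) = -5/3·sin(10*π·x), so u'(x) = -50*π*cos(10*π*x)/3.
Writing u(x) = A·sin(kπx/L) with A = -5/3 and k = 5, use ∫_0^L sin²(kπx/L) dx = L/2 and ∫_0^L cos²(kπx/L) dx = L/2.
u² = 25/9·sin²(10*π·x) and (u')² = 2500*π^2/9·cos²(10*π·x), and each of sin², cos² integrates to L/2 = 1/4 over (0, 1/2).
∫_0^1/2 u² dx = 25/36, so ||u||_L² = 5/6.
∫_0^1/2 (u')² dx = 625*π^2/9, so ||u'||_L² = 25*π/3.
Ratio ||u||_L² / ||u'||_L² = 1/(10*π).
Sharp Poincaré constant on H^1_0(0, 1/2) is C_P = L/π = 1/(2*π), achieved by sin(2*π·x).
This is the k = 5 harmonic; the ratio L/(kπ) is strictly less than C_P = L/π, consistent with the sharp inequality ||u||_L² ≤ C_P ||u'||_L².


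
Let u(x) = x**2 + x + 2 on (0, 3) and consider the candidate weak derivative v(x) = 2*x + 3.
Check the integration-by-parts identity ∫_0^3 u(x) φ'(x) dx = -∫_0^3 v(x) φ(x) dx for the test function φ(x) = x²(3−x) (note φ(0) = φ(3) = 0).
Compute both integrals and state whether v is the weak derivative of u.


LHS = -621/20, RHS = -891/20. No, v is not the weak derivative of u.

u(x) = x**2 + x + 2, classical derivative u'(x) = 2*x + 1.
φ(x) = x²(3−x), so φ'(x) = 3*x*(2 - x).
Note φ(0) = φ(3) = 0, so the boundary term u·φ vanishes.
LHS = ∫_0^3 u(x) φ'(x) dx = ∫_0^3 (-3*x^4 + 3*x^3 + 12*x) dx. Term by term:
  ∫_0^3 -3*x^4 dx = -729/5;  ∫_0^3 3*x^3 dx = 243/4;  ∫_0^3 12*x dx = 54.
Sum: -729/5 + 243/4 + 54 = -621/20.
So LHS = -621/20.
∫_0^3 v(x) φ(x) dx = ∫_0^3 (-2*x^4 + 3*x^3 + 9*x^2) dx. Term by term:
  ∫_0^3 -2*x^4 dx = -486/5;  ∫_0^3 3*x^3 dx = 243/4;  ∫_0^3 9*x^2 dx = 81.
Sum: -486/5 + 243/4 + 81 = 891/20.
So RHS = -∫_0^3 v(x) φ(x) dx = -891/20.
LHS − RHS = 27/2 ≠ 0, so the identity fails.
(For a valid weak derivative the identity must hold for EVERY test function, in particular this one. The failure shows v is NOT the weak derivative of u.)
Correct weak derivative would be u'(x) = 2*x + 1.


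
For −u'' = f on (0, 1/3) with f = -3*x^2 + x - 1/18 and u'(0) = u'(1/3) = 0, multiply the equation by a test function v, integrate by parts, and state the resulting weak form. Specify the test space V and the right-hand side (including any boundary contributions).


V = H^1(0, 1/3) (no boundary constraint on v; u is determined up to an additive constant); weak form: ∫_0^1/3 u'v' dx = ∫_0^1/3 (-3*x^2 + x - 1/18) v dx for all v ∈ V.

Multiply both sides by a test function v and integrate from 0 to 1/3:
  ∫_0^1/3 −u''(x) v(x) dx = ∫_0^1/3 f(x) v(x) dx.
Integrate the LHS by parts once:
  ∫_0^1/3 −u'' v dx = −[u'(x) v(x)]_0^1/3 + ∫_0^1/3 u'(x) v'(x) dx.
Thus ∫_0^1/3 u'(x) v'(x) dx = ∫_0^1/3 f(x) v(x) dx + [u'(x) v(x)]_0^1/3.
Choose V so that boundary terms are either known or forced to vanish.
u has homogeneous Neumann: u'(0) = u'(1/3) = 0. So [u' v]_0^1/3 = 0·v(1/3) − 0·v(0) = 0 for any v; take V = H^1(0, 1/3).
Weak formulation: find u (satisfying any essential BC) such that ∫_0^1/3 u'(x) v'(x) dx = ∫_0^1/3 f v dx for all v ∈ V (homogeneous Neumann, so boundary terms vanish).
Substituting f(x) = -3*x^2 + x - 1/18, the right-hand side is ∫_0^1/3 (-3*x^2 + x - 1/18) v dx.
Compatibility check (pure Neumann): taking v ≡ 1 ∈ V gives 0 = ∫_0^1/3 f dx + (0) − (0), i.e. ∫_0^1/3 f dx must equal u'(0) − u'(1/3) = 0. Indeed ∫_0^1/3 (-3*x^2 + x - 1/18) dx = 0, so the data are compatible. The solution is then unique only up to an additive constant (fix it e.g. by requiring ∫_0^1/3 u dx = 0).


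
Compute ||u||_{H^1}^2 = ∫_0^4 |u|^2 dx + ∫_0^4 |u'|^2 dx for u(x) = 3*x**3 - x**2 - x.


||u||_{H^1}^2 = 3162244/105

The H^1 norm (squared) on an interval (0, L) is
  ||u||_{H^1}^2 = ∫_0^L u(x)^2 dx + ∫_0^L u'(x)^2 dx.
Compute u'(x) = 9*x**2 - 2*x - 1.
Then u(x)^2 = 9*x**6 - 6*x**5 - 5*x**4 + 2*x**3 + x**2 and u'(x)^2 = 81*x**4 - 36*x**3 - 14*x**2 + 4*x + 1.
Integrate each monomial from 0 to 4 using ∫_0^4 c·x^n dx = c·4^(n+1)/(n+1):
  ∫_0^4 u(x)^2 dx = ∫_0^4 (9*x^6 - 6*x^5 - 5*x^4 + 2*x^3 + x^2) dx. Term by term:
    ∫_0^4 9*x^6 dx = 147456/7;  ∫_0^4 -6*x^5 dx = -4096;  ∫_0^4 -5*x^4 dx = -1024;
    ∫_0^4 2*x^3 dx = 128;  ∫_0^4 x^2 dx = 64/3.
  Sum: 147456/7 − 4096 − 1024 + 128 + 64/3 = 337984/21.
  ∫_0^4 u'(x)^2 dx = ∫_0^4 (81*x^4 - 36*x^3 - 14*x^2 + 4*x + 1) dx. Term by term:
    ∫_0^4 81*x^4 dx = 82944/5;  ∫_0^4 -36*x^3 dx = -2304;  ∫_0^4 -14*x^2 dx = -896/3;
    ∫_0^4 4*x dx = 32;  ∫_0^4 1 dx = 4.
  Sum: 82944/5 − 2304 − 896/3 + 32 + 4 = 210332/15.
Adding: ||u||_{H^1}^2 = 337984/21 + 210332/15 = 3162244/105.


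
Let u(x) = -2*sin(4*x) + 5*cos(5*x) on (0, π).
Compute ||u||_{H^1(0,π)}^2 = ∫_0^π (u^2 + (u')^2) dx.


||u||_{H^1(0,π)}^2 = 4160/9 + 359*π

u'(x) = -25*sin(5*x) - 8*cos(4*x).
Expand u² and (u')² and integrate term by term on (0, π), using: for integers n ≥ 1, ∫_0^π sin²(nx) dx = ∫_0^π cos²(nx) dx = π/2; for n ≠ n', ∫_0^π sin(nx)sin(n'x) dx = ∫_0^π cos(nx)cos(n'x) dx = 0; and by product-to-sum, ∫_0^π sin(nx)cos(n'x) dx = ½∫_0^π [sin((n+n')x) + sin((n−n')x)] dx, which is 0 when n+n' is even and 2n/(n²−n'²) when n+n' is odd (it need not vanish on (0, π)).
  u² squared terms: (-2)²·∫sin(4x)² dx = 4·π/2 = 2*π;  (5)²·∫cos(5x)² dx = 25·π/2 = 25*π/2.
  u² cross terms: 2·(-2)·(5)·∫sin(4x)·cos(5x) dx = -20·(-8/9) = 160/9.
  So ∫_0^π u² dx = 2*π + 25*π/2 + 160/9 = 160/9 + 29*π/2.
  (u')² squared terms: (-25)²·∫sin(5x)² dx = 625·π/2 = 625*π/2;  (-8)²·∫cos(4x)² dx = 64·π/2 = 32*π.
  (u')² cross terms: 2·(-25)·(-8)·∫sin(5x)·cos(4x) dx = 400·(10/9) = 4000/9.
  So ∫_0^π (u')² dx = 625*π/2 + 32*π + 4000/9 = 4000/9 + 689*π/2.
||u||_{H^1}^2 = (160/9 + 29*π/2) + (4000/9 + 689*π/2) = 4160/9 + 359*π.


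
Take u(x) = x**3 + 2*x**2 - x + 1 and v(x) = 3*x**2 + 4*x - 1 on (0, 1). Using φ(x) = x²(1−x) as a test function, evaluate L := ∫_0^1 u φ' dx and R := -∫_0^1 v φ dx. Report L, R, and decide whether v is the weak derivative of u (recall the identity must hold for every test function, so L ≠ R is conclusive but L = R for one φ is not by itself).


LHS = -13/60, RHS = -13/60. Yes, v = u' weakly.

u(x) = x**3 + 2*x**2 - x + 1, classical derivative u'(x) = 3*x**2 + 4*x - 1.
φ(x) = x²(1−x), so φ'(x) = x*(2 - 3*x).
Note φ(0) = φ(1) = 0, so the boundary term u·φ vanishes.
LHS = ∫_0^1 u(x) φ'(x) dx = ∫_0^1 (-3*x^5 - 4*x^4 + 7*x^3 - 5*x^2 + 2*x) dx. Term by term:
  ∫_0^1 -3*x^5 dx = -1/2;  ∫_0^1 -4*x^4 dx = -4/5;  ∫_0^1 7*x^3 dx = 7/4;
  ∫_0^1 -5*x^2 dx = -5/3;  ∫_0^1 2*x dx = 1.
Sum: -1/2 − 4/5 + 7/4 − 5/3 + 1 = -13/60.
So LHS = -13/60.
∫_0^1 v(x) φ(x) dx = ∫_0^1 (-3*x^5 - x^4 + 5*x^3 - x^2) dx. Term by term:
  ∫_0^1 -3*x^5 dx = -1/2;  ∫_0^1 -x^4 dx = -1/5;  ∫_0^1 5*x^3 dx = 5/4;
  ∫_0^1 -x^2 dx = -1/3.
Sum: -1/2 − 1/5 + 5/4 − 1/3 = 13/60.
So RHS = -∫_0^1 v(x) φ(x) dx = -13/60.
LHS = RHS, so the identity holds for this test φ.
Moreover u is smooth here and v(x) = u'(x) = 3*x**2 + 4*x - 1 pointwise, so the identity holds for every test function. Hence v is the weak derivative of u.


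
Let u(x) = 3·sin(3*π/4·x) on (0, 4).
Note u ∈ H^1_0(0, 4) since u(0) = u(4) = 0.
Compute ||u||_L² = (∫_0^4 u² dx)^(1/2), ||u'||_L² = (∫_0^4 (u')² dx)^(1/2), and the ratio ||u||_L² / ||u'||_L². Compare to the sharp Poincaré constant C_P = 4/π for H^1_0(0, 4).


||u||_L² / ||u'||_L² = 4/(3*π) < C_P = 4/π.

u(x) = 3·sin(3*π/4·x), so u'(x) = 9*π*cos(3*π*x/4)/4.
Writing u(x) = A·sin(kπx/L) with A = 3 and k = 3, use ∫_0^L sin²(kπx/L) dx = L/2 and ∫_0^L cos²(kπx/L) dx = L/2.
u² = 9·sin²(3*π/4·x) and (u')² = 81*π^2/16·cos²(3*π/4·x), and each of sin², cos² integrates to L/2 = 2 over (0, 4).
∫_0^4 u² dx = 18, so ||u||_L² = 3*sqrt(2).
∫_0^4 (u')² dx = 81*π^2/8, so ||u'||_L² = 9*sqrt(2)*π/4.
Ratio ||u||_L² / ||u'||_L² = 4/(3*π).
Sharp Poincaré constant on H^1_0(0, 4) is C_P = L/π = 4/π, achieved by sin(π/4·x).
This is the k = 3 harmonic; the ratio L/(kπ) is strictly less than C_P = L/π, consistent with the sharp inequality ||u||_L² ≤ C_P ||u'||_L².


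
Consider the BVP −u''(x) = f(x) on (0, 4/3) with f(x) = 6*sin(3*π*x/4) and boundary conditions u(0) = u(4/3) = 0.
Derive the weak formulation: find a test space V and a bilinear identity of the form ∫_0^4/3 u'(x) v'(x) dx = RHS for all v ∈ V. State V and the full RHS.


V = H^1_0(0, 4/3) (so v(0) = v(4/3) = 0); weak form: ∫_0^4/3 u'v' dx = ∫_0^4/3 (6*sin(3*π*x/4)) v dx for all v ∈ V.

Multiply both sides by a test function v and integrate from 0 to 4/3:
  ∫_0^4/3 −u''(x) v(x) dx = ∫_0^4/3 f(x) v(x) dx.
Integrate the LHS by parts once:
  ∫_0^4/3 −u'' v dx = −[u'(x) v(x)]_0^4/3 + ∫_0^4/3 u'(x) v'(x) dx.
Thus ∫_0^4/3 u'(x) v'(x) dx = ∫_0^4/3 f(x) v(x) dx + [u'(x) v(x)]_0^4/3.
Choose V so that boundary terms are either known or forced to vanish.
u is Dirichlet: u(0) = u(4/3) = 0. Let V = H^1_0(0, 4/3); then v(0) = v(4/3) = 0, and [u' v]_0^4/3 = 0.
Weak formulation: find u (satisfying any essential BC) such that ∫_0^4/3 u'(x) v'(x) dx = ∫_0^4/3 f v dx for all v ∈ V.
Substituting f(x) = 6*sin(3*π*x/4), the right-hand side is ∫_0^4/3 (6*sin(3*π*x/4)) v dx.


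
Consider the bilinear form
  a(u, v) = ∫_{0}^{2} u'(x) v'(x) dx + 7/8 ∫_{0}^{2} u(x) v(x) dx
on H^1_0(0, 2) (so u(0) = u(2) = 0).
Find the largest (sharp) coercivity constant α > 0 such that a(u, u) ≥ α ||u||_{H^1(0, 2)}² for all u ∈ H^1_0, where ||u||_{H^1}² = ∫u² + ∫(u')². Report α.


α = (7/2 + π^2)/(4 + π^2)

Coercivity of a(·,·) on H^1_0(0, 2) means a(u, u) ≥ α ||u||_{H^1}² for every u ∈ H^1_0.
The interval has length L = 2, and Poincaré/coercivity depend only on L. Here a(u, u) = ∫(u')² + (7/8)·∫u².
Here 0 < c = 7/8 < 1. The condition a(u,u) ≥ α||u||_{H^1}² reads (1−α)∫(u')² ≥ (α−c)∫u². Any admissible α is ≤ 1 (rapidly oscillating u have ∫u²/∫(u')² → 0), and α = 1 would force 0 ≥ (1−c)∫u², impossible since c < 1; so 1−α > 0. By the sharp Poincaré inequality on H^1_0 of an interval of length L, ∫(u')² ≥ (π/L)²∫u² with equality for the first sine mode sin(π(x−x₀)/L) (x₀ the left endpoint), so the inequality holds for all u iff (1−α)(π/L)² ≥ α − c, i.e. α ≤ ((π/L)² + c)/((π/L)² + 1) = (1 + c(L/π)²)/(1 + (L/π)²). With (π/L)² = π^2/4 and c = 7/8, the largest admissible constant is α = ((π/L)² + c)/((π/L)² + 1).
Simplifying, α = (7/2 + π^2)/(4 + π^2).


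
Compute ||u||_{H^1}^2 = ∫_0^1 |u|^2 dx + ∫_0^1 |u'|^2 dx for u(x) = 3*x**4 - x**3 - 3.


||u||_{H^1}^2 = 2473/140

The H^1 norm (squared) on an interval (0, L) is
  ||u||_{H^1}^2 = ∫_0^L u(x)^2 dx + ∫_0^L u'(x)^2 dx.
Compute u'(x) = 12*x**3 - 3*x**2.
Then u(x)^2 = 9*x**8 - 6*x**7 + x**6 - 18*x**4 + 6*x**3 + 9 and u'(x)^2 = 144*x**6 - 72*x**5 + 9*x**4.
Integrate each monomial from 0 to 1 using ∫_0^1 c·x^n dx = c·1^(n+1)/(n+1):
  ∫_0^1 u(x)^2 dx = ∫_0^1 (9*x^8 - 6*x^7 + x^6 - 18*x^4 + 6*x^3 + 9) dx. Term by term:
    ∫_0^1 9*x^8 dx = 1;  ∫_0^1 -6*x^7 dx = -3/4;  ∫_0^1 x^6 dx = 1/7;
    ∫_0^1 -18*x^4 dx = -18/5;  ∫_0^1 6*x^3 dx = 3/2;  ∫_0^1 9 dx = 9.
  Sum: 1 − 3/4 + 1/7 − 18/5 + 3/2 + 9 = 1021/140.
  ∫_0^1 u'(x)^2 dx = ∫_0^1 (144*x^6 - 72*x^5 + 9*x^4) dx. Term by term:
    ∫_0^1 144*x^6 dx = 144/7;  ∫_0^1 -72*x^5 dx = -12;  ∫_0^1 9*x^4 dx = 9/5.
  Sum: 144/7 − 12 + 9/5 = 363/35.
Adding: ||u||_{H^1}^2 = 1021/140 + 363/35 = 2473/140.


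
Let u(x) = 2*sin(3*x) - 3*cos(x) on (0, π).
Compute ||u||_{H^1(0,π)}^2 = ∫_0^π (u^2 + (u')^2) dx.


||u||_{H^1(0,π)}^2 = 29*π

u'(x) = 3*sin(x) + 6*cos(3*x).
Expand u² and (u')² and integrate term by term on (0, π), using: for integers n ≥ 1, ∫_0^π sin²(nx) dx = ∫_0^π cos²(nx) dx = π/2; for n ≠ n', ∫_0^π sin(nx)sin(n'x) dx = ∫_0^π cos(nx)cos(n'x) dx = 0; and by product-to-sum, ∫_0^π sin(nx)cos(n'x) dx = ½∫_0^π [sin((n+n')x) + sin((n−n')x)] dx, which is 0 when n+n' is even and 2n/(n²−n'²) when n+n' is odd (it need not vanish on (0, π)).
  u² squared terms: (-3)²·∫cos(x)² dx = 9·π/2 = 9*π/2;  (2)²·∫sin(3x)² dx = 4·π/2 = 2*π.
  u² cross terms: 2·(-3)·(2)·∫cos(x)·sin(3x) dx = -12·(0) = 0.
  So ∫_0^π u² dx = 9*π/2 + 2*π + 0 = 13*π/2.
  (u')² squared terms: (3)²·∫sin(x)² dx = 9·π/2 = 9*π/2;  (6)²·∫cos(3x)² dx = 36·π/2 = 18*π.
  (u')² cross terms: 2·(3)·(6)·∫sin(x)·cos(3x) dx = 36·(0) = 0.
  So ∫_0^π (u')² dx = 9*π/2 + 18*π + 0 = 45*π/2.
||u||_{H^1}^2 = (13*π/2) + (45*π/2) = 29*π.


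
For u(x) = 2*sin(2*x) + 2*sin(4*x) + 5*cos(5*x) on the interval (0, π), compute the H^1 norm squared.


||u||_{H^1(0,π)}^2 = -35360/63 + 369*π

u'(x) = -25*sin(5*x) + 4*cos(2*x) + 8*cos(4*x).
Expand u² and (u')² and integrate term by term on (0, π), using: for integers n ≥ 1, ∫_0^π sin²(nx) dx = ∫_0^π cos²(nx) dx = π/2; for n ≠ n', ∫_0^π sin(nx)sin(n'x) dx = ∫_0^π cos(nx)cos(n'x) dx = 0; and by product-to-sum, ∫_0^π sin(nx)cos(n'x) dx = ½∫_0^π [sin((n+n')x) + sin((n−n')x)] dx, which is 0 when n+n' is even and 2n/(n²−n'²) when n+n' is odd (it need not vanish on (0, π)).
  u² squared terms: (2)²·∫sin(2x)² dx = 4·π/2 = 2*π;  (2)²·∫sin(4x)² dx = 4·π/2 = 2*π;  (5)²·∫cos(5x)² dx = 25·π/2 = 25*π/2.
  u² cross terms: 2·(2)·(2)·∫sin(2x)·sin(4x) dx = 8·(0) = 0;  2·(2)·(5)·∫sin(2x)·cos(5x) dx = 20·(-4/21) = -80/21;  2·(2)·(5)·∫sin(4x)·cos(5x) dx = 20·(-8/9) = -160/9.
  So ∫_0^π u² dx = 2*π + 2*π + 25*π/2 + 0 − 80/21 − 160/9 = -1360/63 + 33*π/2.
  (u')² squared terms: (-25)²·∫sin(5x)² dx = 625·π/2 = 625*π/2;  (4)²·∫cos(2x)² dx = 16·π/2 = 8*π;  (8)²·∫cos(4x)² dx = 64·π/2 = 32*π.
  (u')² cross terms: 2·(-25)·(4)·∫sin(5x)·cos(2x) dx = -200·(10/21) = -2000/21;  2·(-25)·(8)·∫sin(5x)·cos(4x) dx = -400·(10/9) = -4000/9;  2·(4)·(8)·∫cos(2x)·cos(4x) dx = 64·(0) = 0.
  So ∫_0^π (u')² dx = 625*π/2 + 8*π + 32*π − 2000/21 − 4000/9 + 0 = -34000/63 + 705*π/2.
||u||_{H^1}^2 = (-1360/63 + 33*π/2) + (-34000/63 + 705*π/2) = -35360/63 + 369*π.


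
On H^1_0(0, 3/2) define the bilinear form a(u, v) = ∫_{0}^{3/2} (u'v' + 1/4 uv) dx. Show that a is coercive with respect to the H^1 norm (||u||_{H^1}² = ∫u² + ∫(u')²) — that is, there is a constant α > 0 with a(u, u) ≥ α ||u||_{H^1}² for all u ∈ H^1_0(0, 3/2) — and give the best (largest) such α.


α = (9 + 16*π^2)/(4*(9 + 4*π^2))

Coercivity of a(·,·) on H^1_0(0, 3/2) means a(u, u) ≥ α ||u||_{H^1}² for every u ∈ H^1_0.
The interval has length L = 3/2, and Poincaré/coercivity depend only on L. Here a(u, u) = ∫(u')² + (1/4)·∫u².
Here 0 < c = 1/4 < 1. The condition a(u,u) ≥ α||u||_{H^1}² reads (1−α)∫(u')² ≥ (α−c)∫u². Any admissible α is ≤ 1 (rapidly oscillating u have ∫u²/∫(u')² → 0), and α = 1 would force 0 ≥ (1−c)∫u², impossible since c < 1; so 1−α > 0. By the sharp Poincaré inequality on H^1_0 of an interval of length L, ∫(u')² ≥ (π/L)²∫u² with equality for the first sine mode sin(π(x−x₀)/L) (x₀ the left endpoint), so the inequality holds for all u iff (1−α)(π/L)² ≥ α − c, i.e. α ≤ ((π/L)² + c)/((π/L)² + 1) = (1 + c(L/π)²)/(1 + (L/π)²). With (π/L)² = 4*π^2/9 and c = 1/4, the largest admissible constant is α = ((π/L)² + c)/((π/L)² + 1).
Simplifying, α = (9 + 16*π^2)/(4*(9 + 4*π^2)).


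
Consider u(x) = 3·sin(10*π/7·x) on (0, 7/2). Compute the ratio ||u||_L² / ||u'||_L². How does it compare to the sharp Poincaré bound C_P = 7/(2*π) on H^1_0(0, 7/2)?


||u||_L² / ||u'||_L² = 7/(10*π) < C_P = 7/(2*π).

u(x) = 3·sin(10*π/7·x), so u'(x) = 30*π*cos(10*π*x/7)/7.
Writing u(x) = A·sin(kπx/L) with A = 3 and k = 5, use ∫_0^L sin²(kπx/L) dx = L/2 and ∫_0^L cos²(kπx/L) dx = L/2.
u² = 9·sin²(10*π/7·x) and (u')² = 900*π^2/49·cos²(10*π/7·x), and each of sin², cos² integrates to L/2 = 7/4 over (0, 7/2).
∫_0^7/2 u² dx = 63/4, so ||u||_L² = 3*sqrt(7)/2.
∫_0^7/2 (u')² dx = 225*π^2/7, so ||u'||_L² = 15*sqrt(7)*π/7.
Ratio ||u||_L² / ||u'||_L² = 7/(10*π).
Sharp Poincaré constant on H^1_0(0, 7/2) is C_P = L/π = 7/(2*π), achieved by sin(2*π/7·x).
This is the k = 5 harmonic; the ratio L/(kπ) is strictly less than C_P = L/π, consistent with the sharp inequality ||u||_L² ≤ C_P ||u'||_L².


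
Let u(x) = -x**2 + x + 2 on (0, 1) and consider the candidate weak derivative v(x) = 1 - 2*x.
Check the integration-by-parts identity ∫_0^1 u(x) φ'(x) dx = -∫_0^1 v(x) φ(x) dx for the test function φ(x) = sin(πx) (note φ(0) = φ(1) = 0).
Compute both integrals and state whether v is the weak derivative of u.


LHS = 0, RHS = 0. Yes, v = u' weakly.

u(x) = -x**2 + x + 2, classical derivative u'(x) = 1 - 2*x.
φ(x) = sin(πx), so φ'(x) = π*cos(π*x).
Note φ(0) = φ(1) = 0, so the boundary term u·φ vanishes.
LHS = ∫_0^1 u(x) φ'(x) dx = ∫_0^1 (-π*x^2*cos(π*x) + π*x*cos(π*x) + 2*π*cos(π*x)) dx. Term by term:
  ∫_0^1 2*π*cos(π*x) dx = 0;  ∫_0^1 π*x*cos(π*x) dx = -2/π;  ∫_0^1 -π*x^2*cos(π*x) dx = 2/π.
Sum: 0 − 2/π + 2/π = 0.
So LHS = 0.
∫_0^1 v(x) φ(x) dx = ∫_0^1 (-2*x*sin(π*x) + sin(π*x)) dx. Term by term:
  ∫_0^1 -2*x*sin(π*x) dx = -2/π;  ∫_0^1 sin(π*x) dx = 2/π.
Sum: -2/π + 2/π = 0.
So RHS = -∫_0^1 v(x) φ(x) dx = 0.
LHS = RHS, so the identity holds for this test φ.
Moreover u is smooth here and v(x) = u'(x) = 1 - 2*x pointwise, so the identity holds for every test function. Hence v is the weak derivative of u.


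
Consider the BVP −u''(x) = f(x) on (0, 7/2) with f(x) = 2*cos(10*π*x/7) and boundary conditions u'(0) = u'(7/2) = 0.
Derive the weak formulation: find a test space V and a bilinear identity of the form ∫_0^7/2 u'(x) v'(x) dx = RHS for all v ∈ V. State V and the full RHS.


V = H^1(0, 7/2) (no boundary constraint on v; u is determined up to an additive constant); weak form: ∫_0^7/2 u'v' dx = ∫_0^7/2 (2*cos(10*π*x/7)) v dx for all v ∈ V.

Multiply both sides by a test function v and integrate from 0 to 7/2:
  ∫_0^7/2 −u''(x) v(x) dx = ∫_0^7/2 f(x) v(x) dx.
Integrate the LHS by parts once:
  ∫_0^7/2 −u'' v dx = −[u'(x) v(x)]_0^7/2 + ∫_0^7/2 u'(x) v'(x) dx.
Thus ∫_0^7/2 u'(x) v'(x) dx = ∫_0^7/2 f(x) v(x) dx + [u'(x) v(x)]_0^7/2.
Choose V so that boundary terms are either known or forced to vanish.
u has homogeneous Neumann: u'(0) = u'(7/2) = 0. So [u' v]_0^7/2 = 0·v(7/2) − 0·v(0) = 0 for any v; take V = H^1(0, 7/2).
Weak formulation: find u (satisfying any essential BC) such that ∫_0^7/2 u'(x) v'(x) dx = ∫_0^7/2 f v dx for all v ∈ V (homogeneous Neumann, so boundary terms vanish).
Substituting f(x) = 2*cos(10*π*x/7), the right-hand side is ∫_0^7/2 (2*cos(10*π*x/7)) v dx.
Compatibility check (pure Neumann): taking v ≡ 1 ∈ V gives 0 = ∫_0^7/2 f dx + (0) − (0), i.e. ∫_0^7/2 f dx must equal u'(0) − u'(7/2) = 0. Indeed ∫_0^7/2 (2*cos(10*π*x/7)) dx = 0, so the data are compatible. The solution is then unique only up to an additive constant (fix it e.g. by requiring ∫_0^7/2 u dx = 0).


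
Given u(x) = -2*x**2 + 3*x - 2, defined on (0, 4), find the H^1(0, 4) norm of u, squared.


||u||_{H^1}^2 = 2596/5

The H^1 norm (squared) on an interval (0, L) is
  ||u||_{H^1}^2 = ∫_0^L u(x)^2 dx + ∫_0^L u'(x)^2 dx.
Compute u'(x) = 3 - 4*x.
Then u(x)^2 = 4*x**4 - 12*x**3 + 17*x**2 - 12*x + 4 and u'(x)^2 = 16*x**2 - 24*x + 9.
Integrate each monomial from 0 to 4 using ∫_0^4 c·x^n dx = c·4^(n+1)/(n+1):
  ∫_0^4 u(x)^2 dx = ∫_0^4 (4*x^4 - 12*x^3 + 17*x^2 - 12*x + 4) dx. Term by term:
    ∫_0^4 4*x^4 dx = 4096/5;  ∫_0^4 -12*x^3 dx = -768;  ∫_0^4 17*x^2 dx = 1088/3;
    ∫_0^4 -12*x dx = -96;  ∫_0^4 4 dx = 16.
  Sum: 4096/5 − 768 + 1088/3 − 96 + 16 = 5008/15.
  ∫_0^4 u'(x)^2 dx = ∫_0^4 (16*x^2 - 24*x + 9) dx. Term by term:
    ∫_0^4 16*x^2 dx = 1024/3;  ∫_0^4 -24*x dx = -192;  ∫_0^4 9 dx = 36.
  Sum: 1024/3 − 192 + 36 = 556/3.
Adding: ||u||_{H^1}^2 = 5008/15 + 556/3 = 2596/5.


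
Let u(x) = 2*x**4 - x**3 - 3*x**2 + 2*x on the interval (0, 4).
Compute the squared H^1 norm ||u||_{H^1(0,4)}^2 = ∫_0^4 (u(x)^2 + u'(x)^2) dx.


||u||_{H^1}^2 = 54114416/315

The H^1 norm (squared) on an interval (0, L) is
  ||u||_{H^1}^2 = ∫_0^L u(x)^2 dx + ∫_0^L u'(x)^2 dx.
Compute u'(x) = 8*x**3 - 3*x**2 - 6*x + 2.
Then u(x)^2 = 4*x**8 - 4*x**7 - 11*x**6 + 14*x**5 + 5*x**4 - 12*x**3 + 4*x**2 and u'(x)^2 = 64*x**6 - 48*x**5 - 87*x**4 + 68*x**3 + 24*x**2 - 24*x + 4.
Integrate each monomial from 0 to 4 using ∫_0^4 c·x^n dx = c·4^(n+1)/(n+1):
  ∫_0^4 u(x)^2 dx = ∫_0^4 (4*x^8 - 4*x^7 - 11*x^6 + 14*x^5 + 5*x^4 - 12*x^3 + 4*x^2) dx. Term by term:
    ∫_0^4 4*x^8 dx = 1048576/9;  ∫_0^4 -4*x^7 dx = -32768;  ∫_0^4 -11*x^6 dx = -180224/7;
    ∫_0^4 14*x^5 dx = 28672/3;  ∫_0^4 5*x^4 dx = 1024;  ∫_0^4 -12*x^3 dx = -768;
    ∫_0^4 4*x^2 dx = 256/3.
  Sum: 1048576/9 − 32768 − 180224/7 + 28672/3 + 1024 − 768 + 256/3 = 4277248/63.
  ∫_0^4 u'(x)^2 dx = ∫_0^4 (64*x^6 - 48*x^5 - 87*x^4 + 68*x^3 + 24*x^2 - 24*x + 4) dx. Term by term:
    ∫_0^4 64*x^6 dx = 1048576/7;  ∫_0^4 -48*x^5 dx = -32768;  ∫_0^4 -87*x^4 dx = -89088/5;
    ∫_0^4 68*x^3 dx = 4352;  ∫_0^4 24*x^2 dx = 512;  ∫_0^4 -24*x dx = -192;
    ∫_0^4 4 dx = 16.
  Sum: 1048576/7 − 32768 − 89088/5 + 4352 + 512 − 192 + 16 = 3636464/35.
Adding: ||u||_{H^1}^2 = 4277248/63 + 3636464/35 = 54114416/315.


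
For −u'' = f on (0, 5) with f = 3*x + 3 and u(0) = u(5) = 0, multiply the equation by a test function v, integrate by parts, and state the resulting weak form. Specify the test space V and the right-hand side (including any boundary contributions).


V = H^1_0(0, 5) (so v(0) = v(5) = 0); weak form: ∫_0^5 u'v' dx = ∫_0^5 (3*x + 3) v dx for all v ∈ V.

Multiply both sides by a test function v and integrate from 0 to 5:
  ∫_0^5 −u''(x) v(x) dx = ∫_0^5 f(x) v(x) dx.
Integrate the LHS by parts once:
  ∫_0^5 −u'' v dx = −[u'(x) v(x)]_0^5 + ∫_0^5 u'(x) v'(x) dx.
Thus ∫_0^5 u'(x) v'(x) dx = ∫_0^5 f(x) v(x) dx + [u'(x) v(x)]_0^5.
Choose V so that boundary terms are either known or forced to vanish.
u is Dirichlet: u(0) = u(5) = 0. Let V = H^1_0(0, 5); then v(0) = v(5) = 0, and [u' v]_0^5 = 0.
Weak formulation: find u (satisfying any essential BC) such that ∫_0^5 u'(x) v'(x) dx = ∫_0^5 f v dx for all v ∈ V.
Substituting f(x) = 3*x + 3, the right-hand side is ∫_0^5 (3*x + 3) v dx.


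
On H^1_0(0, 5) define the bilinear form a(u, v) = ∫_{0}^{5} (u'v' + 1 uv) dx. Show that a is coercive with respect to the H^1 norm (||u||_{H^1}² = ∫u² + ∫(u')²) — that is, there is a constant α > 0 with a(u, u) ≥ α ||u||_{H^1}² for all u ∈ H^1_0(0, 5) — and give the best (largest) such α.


α = 1

Coercivity of a(·,·) on H^1_0(0, 5) means a(u, u) ≥ α ||u||_{H^1}² for every u ∈ H^1_0.
The interval has length L = 5, and Poincaré/coercivity depend only on L. Here a(u, u) = ∫(u')² + (1)·∫u².
Here c = 1 ≥ 1, so a(u,u) = ∫(u')² + c∫u² ≥ ∫(u')² + ∫u² = ||u||_{H^1}², i.e. α = 1 works. No larger α is possible: a(u,u) ≥ α||u||_{H^1}² means (1−α)∫(u')² ≥ (α−c)∫u², and for the modes u_n = sin(nπ(x−x₀)/L) (x₀ the left endpoint) one has ∫u_n²/∫(u_n')² = (L/(nπ))² → 0, so a(u_n,u_n)/||u_n||_{H^1}² → 1. Hence the optimal constant is α = 1.
Therefore α = 1.


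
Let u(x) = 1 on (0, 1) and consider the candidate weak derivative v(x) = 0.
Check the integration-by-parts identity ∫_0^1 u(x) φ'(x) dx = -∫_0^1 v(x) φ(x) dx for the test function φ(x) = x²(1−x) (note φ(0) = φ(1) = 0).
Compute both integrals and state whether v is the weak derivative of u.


LHS = 0, RHS = 0. Yes, v = u' weakly.

u(x) = 1, classical derivative u'(x) = 0.
φ(x) = x²(1−x), so φ'(x) = x*(2 - 3*x).
Note φ(0) = φ(1) = 0, so the boundary term u·φ vanishes.
LHS = ∫_0^1 u(x) φ'(x) dx = ∫_0^1 (-3*x^2 + 2*x) dx. Term by term:
  ∫_0^1 -3*x^2 dx = -1;  ∫_0^1 2*x dx = 1.
Sum: -1 + 1 = 0.
So LHS = 0.
∫_0^1 v(x) φ(x) dx = ∫_0^1 (0) dx. Term by term:
  ∫_0^1 0 dx = 0.
So RHS = -∫_0^1 v(x) φ(x) dx = 0.
LHS = RHS, so the identity holds for this test φ.
Moreover u is smooth here and v(x) = u'(x) = 0 pointwise, so the identity holds for every test function. Hence v is the weak derivative of u.


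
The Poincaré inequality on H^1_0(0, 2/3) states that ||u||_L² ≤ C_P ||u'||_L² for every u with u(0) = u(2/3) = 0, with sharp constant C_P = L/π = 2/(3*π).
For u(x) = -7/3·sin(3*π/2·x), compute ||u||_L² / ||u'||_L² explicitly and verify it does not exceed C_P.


||u||_L² / ||u'||_L² = 2/(3*π) = C_P.

u(x) = -7/3·sin(3*π/2·x), so u'(x) = -7*π*cos(3*π*x/2)/2.
Writing u(x) = A·sin(kπx/L) with A = -7/3 and k = 1, use ∫_0^L sin²(kπx/L) dx = L/2 and ∫_0^L cos²(kπx/L) dx = L/2.
u² = 49/9·sin²(3*π/2·x) and (u')² = 49*π^2/4·cos²(3*π/2·x), and each of sin², cos² integrates to L/2 = 1/3 over (0, 2/3).
∫_0^2/3 u² dx = 49/27, so ||u||_L² = 7*sqrt(3)/9.
∫_0^2/3 (u')² dx = 49*π^2/12, so ||u'||_L² = 7*sqrt(3)*π/6.
Ratio ||u||_L² / ||u'||_L² = 2/(3*π).
Sharp Poincaré constant on H^1_0(0, 2/3) is C_P = L/π = 2/(3*π), achieved by sin(3*π/2·x).
This is the k = 1 eigenfunction (up to amplitude), so the ratio equals the sharp Poincaré constant exactly.


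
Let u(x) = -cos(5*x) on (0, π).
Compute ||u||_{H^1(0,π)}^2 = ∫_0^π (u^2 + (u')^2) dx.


||u||_{H^1(0,π)}^2 = 13*π

u'(x) = 5*sin(5*x).
Expand u² and (u')² and integrate term by term on (0, π), using: for integers n ≥ 1, ∫_0^π sin²(nx) dx = ∫_0^π cos²(nx) dx = π/2; for n ≠ n', ∫_0^π sin(nx)sin(n'x) dx = ∫_0^π cos(nx)cos(n'x) dx = 0; and by product-to-sum, ∫_0^π sin(nx)cos(n'x) dx = ½∫_0^π [sin((n+n')x) + sin((n−n')x)] dx, which is 0 when n+n' is even and 2n/(n²−n'²) when n+n' is odd (it need not vanish on (0, π)).
  u² squared terms: (-1)²·∫cos(5x)² dx = 1·π/2 = π/2.
  So ∫_0^π u² dx = π/2.
  (u')² squared terms: (5)²·∫sin(5x)² dx = 25·π/2 = 25*π/2.
  So ∫_0^π (u')² dx = 25*π/2.
||u||_{H^1}^2 = (π/2) + (25*π/2) = 13*π.


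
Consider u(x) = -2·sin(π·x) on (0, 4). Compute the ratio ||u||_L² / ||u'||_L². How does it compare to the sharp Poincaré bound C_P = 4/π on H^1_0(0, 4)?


||u||_L² / ||u'||_L² = 1/π < C_P = 4/π.

u(x) = -2·sin(π·x), so u'(x) = -2*π*cos(π*x).
Writing u(x) = A·sin(kπx/L) with A = -2 and k = 4, use ∫_0^L sin²(kπx/L) dx = L/2 and ∫_0^L cos²(kπx/L) dx = L/2.
u² = 4·sin²(π·x) and (u')² = 4*π^2·cos²(π·x), and each of sin², cos² integrates to L/2 = 2 over (0, 4).
∫_0^4 u² dx = 8, so ||u||_L² = 2*sqrt(2).
∫_0^4 (u')² dx = 8*π^2, so ||u'||_L² = 2*sqrt(2)*π.
Ratio ||u||_L² / ||u'||_L² = 1/π.
Sharp Poincaré constant on H^1_0(0, 4) is C_P = L/π = 4/π, achieved by sin(π/4·x).
This is the k = 4 harmonic; the ratio L/(kπ) is strictly less than C_P = L/π, consistent with the sharp inequality ||u||_L² ≤ C_P ||u'||_L².


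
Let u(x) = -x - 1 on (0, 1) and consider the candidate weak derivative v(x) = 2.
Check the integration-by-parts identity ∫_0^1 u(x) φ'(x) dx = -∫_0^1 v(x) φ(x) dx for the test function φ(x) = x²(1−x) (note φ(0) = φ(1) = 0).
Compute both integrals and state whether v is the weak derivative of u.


LHS = 1/12, RHS = -1/6. No, v is not the weak derivative of u.

u(x) = -x - 1, classical derivative u'(x) = -1.
φ(x) = x²(1−x), so φ'(x) = x*(2 - 3*x).
Note φ(0) = φ(1) = 0, so the boundary term u·φ vanishes.
LHS = ∫_0^1 u(x) φ'(x) dx = ∫_0^1 (3*x^3 + x^2 - 2*x) dx. Term by term:
  ∫_0^1 3*x^3 dx = 3/4;  ∫_0^1 x^2 dx = 1/3;  ∫_0^1 -2*x dx = -1.
Sum: 3/4 + 1/3 − 1 = 1/12.
So LHS = 1/12.
∫_0^1 v(x) φ(x) dx = ∫_0^1 (-2*x^3 + 2*x^2) dx. Term by term:
  ∫_0^1 -2*x^3 dx = -1/2;  ∫_0^1 2*x^2 dx = 2/3.
Sum: -1/2 + 2/3 = 1/6.
So RHS = -∫_0^1 v(x) φ(x) dx = -1/6.
LHS − RHS = 1/4 ≠ 0, so the identity fails.
(For a valid weak derivative the identity must hold for EVERY test function, in particular this one. The failure shows v is NOT the weak derivative of u.)
Correct weak derivative would be u'(x) = -1.


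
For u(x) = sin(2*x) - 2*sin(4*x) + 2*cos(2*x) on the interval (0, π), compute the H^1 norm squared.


||u||_{H^1(0,π)}^2 = 93*π/2

u'(x) = -4*sin(2*x) + 2*cos(2*x) - 8*cos(4*x).
Expand u² and (u')² and integrate term by term on (0, π), using: for integers n ≥ 1, ∫_0^π sin²(nx) dx = ∫_0^π cos²(nx) dx = π/2; for n ≠ n', ∫_0^π sin(nx)sin(n'x) dx = ∫_0^π cos(nx)cos(n'x) dx = 0; and by product-to-sum, ∫_0^π sin(nx)cos(n'x) dx = ½∫_0^π [sin((n+n')x) + sin((n−n')x)] dx, which is 0 when n+n' is even and 2n/(n²−n'²) when n+n' is odd (it need not vanish on (0, π)).
  u² squared terms: (-2)²·∫sin(4x)² dx = 4·π/2 = 2*π;  (2)²·∫cos(2x)² dx = 4·π/2 = 2*π;  (1)²·∫sin(2x)² dx = 1·π/2 = π/2.
  u² cross terms: 2·(-2)·(2)·∫sin(4x)·cos(2x) dx = -8·(0) = 0;  2·(-2)·(1)·∫sin(4x)·sin(2x) dx = -4·(0) = 0;  2·(2)·(1)·∫cos(2x)·sin(2x) dx = 4·(0) = 0.
  So ∫_0^π u² dx = 2*π + 2*π + π/2 + 0 + 0 + 0 = 9*π/2.
  (u')² squared terms: (-8)²·∫cos(4x)² dx = 64·π/2 = 32*π;  (-4)²·∫sin(2x)² dx = 16·π/2 = 8*π;  (2)²·∫cos(2x)² dx = 4·π/2 = 2*π.
  (u')² cross terms: 2·(-8)·(-4)·∫cos(4x)·sin(2x) dx = 64·(0) = 0;  2·(-8)·(2)·∫cos(4x)·cos(2x) dx = -32·(0) = 0;  2·(-4)·(2)·∫sin(2x)·cos(2x) dx = -16·(0) = 0.
  So ∫_0^π (u')² dx = 32*π + 8*π + 2*π + 0 + 0 + 0 = 42*π.
||u||_{H^1}^2 = (9*π/2) + (42*π) = 93*π/2.


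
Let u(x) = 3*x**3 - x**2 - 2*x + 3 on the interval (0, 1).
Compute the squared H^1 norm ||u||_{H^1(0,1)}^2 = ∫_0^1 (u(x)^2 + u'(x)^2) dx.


||u||_{H^1}^2 = 439/42

The H^1 norm (squared) on an interval (0, L) is
  ||u||_{H^1}^2 = ∫_0^L u(x)^2 dx + ∫_0^L u'(x)^2 dx.
Compute u'(x) = 9*x**2 - 2*x - 2.
Then u(x)^2 = 9*x**6 - 6*x**5 - 11*x**4 + 22*x**3 - 2*x**2 - 12*x + 9 and u'(x)^2 = 81*x**4 - 36*x**3 - 32*x**2 + 8*x + 4.
Integrate each monomial from 0 to 1 using ∫_0^1 c·x^n dx = c·1^(n+1)/(n+1):
  ∫_0^1 u(x)^2 dx = ∫_0^1 (9*x^6 - 6*x^5 - 11*x^4 + 22*x^3 - 2*x^2 - 12*x + 9) dx. Term by term:
    ∫_0^1 9*x^6 dx = 9/7;  ∫_0^1 -6*x^5 dx = -1;  ∫_0^1 -11*x^4 dx = -11/5;
    ∫_0^1 22*x^3 dx = 11/2;  ∫_0^1 -2*x^2 dx = -2/3;  ∫_0^1 -12*x dx = -6;
    ∫_0^1 9 dx = 9.
  Sum: 9/7 − 1 − 11/5 + 11/2 − 2/3 − 6 + 9 = 1243/210.
  ∫_0^1 u'(x)^2 dx = ∫_0^1 (81*x^4 - 36*x^3 - 32*x^2 + 8*x + 4) dx. Term by term:
    ∫_0^1 81*x^4 dx = 81/5;  ∫_0^1 -36*x^3 dx = -9;  ∫_0^1 -32*x^2 dx = -32/3;
    ∫_0^1 8*x dx = 4;  ∫_0^1 4 dx = 4.
  Sum: 81/5 − 9 − 32/3 + 4 + 4 = 68/15.
Adding: ||u||_{H^1}^2 = 1243/210 + 68/15 = 439/42.
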